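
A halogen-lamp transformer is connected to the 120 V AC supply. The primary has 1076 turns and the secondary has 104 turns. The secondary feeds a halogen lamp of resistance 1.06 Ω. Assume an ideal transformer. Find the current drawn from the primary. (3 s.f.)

V_s = V_p × N_s/N_p = 120 × 104/1076 = 11.599 V.
I_s = V_s/R = 11.599/1.06 = 10.942 A.
For an ideal transformer I_p N_p = I_s N_s, so I_p = 10.942 × 104/1076 = 1.06 A.

I_p ≈ 1.06 A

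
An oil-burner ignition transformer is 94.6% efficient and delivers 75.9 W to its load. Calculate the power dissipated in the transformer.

P_in = P_out/η = 75.9/0.946 = 80.2326 W.
P_loss = P_in − P_out = 80.2326 − 75.9 = 4.33 W.

P_loss ≈ 4.33 W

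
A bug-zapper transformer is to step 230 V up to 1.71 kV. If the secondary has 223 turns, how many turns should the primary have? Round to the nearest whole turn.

N_p/N_s = V_p/V_s, so N_p = 223 × 230/1710 = 30.0 ≈ 30 turns.

N_p = 30 turns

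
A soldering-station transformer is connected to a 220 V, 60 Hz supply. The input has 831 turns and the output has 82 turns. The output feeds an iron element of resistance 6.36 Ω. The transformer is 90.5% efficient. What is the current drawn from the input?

I_in ≈ 0.372 A

V_out = 220 × 82/831 = 21.709 V.
I_out = V_out/R = 21.709/6.36 = 3.4133 A.
P_out = V_out I_out = 21.709 × 3.4133 = 74.099 W.
P_in = P_out/η = 74.099/0.905 = 81.878 W.
I_in = P_in/V_in = 81.878/220 = 0.372 A.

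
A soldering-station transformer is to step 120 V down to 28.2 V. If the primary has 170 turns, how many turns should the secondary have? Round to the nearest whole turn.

N_s/N_p = V_s/V_p, so N_s = 170 × 28.2/120 = 40.0 ≈ 40 turns.

N_s = 40 turns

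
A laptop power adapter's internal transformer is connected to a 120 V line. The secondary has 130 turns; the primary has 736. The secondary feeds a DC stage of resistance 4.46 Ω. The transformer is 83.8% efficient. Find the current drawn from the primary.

I_p ≈ 1.00 A

V_s = 120 × 130/736 = 21.196 V.
I_s = V_s/R = 21.196/4.46 = 4.7524 A.
P_out = V_s I_s = 21.196 × 4.7524 = 100.73 W.
P_in = P_out/η = 100.73/0.838 = 120.20 W.
I_p = P_in/V_p = 120.20/120 = 1.00 A.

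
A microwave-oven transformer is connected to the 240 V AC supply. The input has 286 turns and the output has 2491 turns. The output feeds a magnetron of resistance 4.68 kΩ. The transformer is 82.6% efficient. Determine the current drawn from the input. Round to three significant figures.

V_out = 240 × 2491/286 = 2090.3 V.
I_out = V_out/R = 2090.3/4680 = 0.44666 A.
P_out = V_out I_out = 2090.3 × 0.44666 = 933.67 W.
P_in = P_out/η = 933.67/0.826 = 1130.3 W.
I_in = P_in/V_in = 1130.3/240 = 4.71 A.

I_in ≈ 4.71 A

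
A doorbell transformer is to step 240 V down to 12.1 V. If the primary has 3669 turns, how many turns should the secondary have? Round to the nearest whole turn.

N_s = 185 turns

N_s/N_p = V_s/V_p, so N_s = 3669 × 12.1/240 = 185.0 ≈ 185 turns.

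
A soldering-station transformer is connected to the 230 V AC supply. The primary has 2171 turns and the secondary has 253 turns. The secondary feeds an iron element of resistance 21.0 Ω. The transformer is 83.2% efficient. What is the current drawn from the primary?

I_p ≈ 0.179 A

V_s = 230 × 253/2171 = 26.803 V.
I_s = V_s/R = 26.803/21.0 = 1.2763 A.
P_out = V_s I_s = 26.803 × 1.2763 = 34.210 W.
P_in = P_out/η = 34.210/0.832 = 41.118 W.
I_p = P_in/V_p = 41.118/230 = 0.179 A.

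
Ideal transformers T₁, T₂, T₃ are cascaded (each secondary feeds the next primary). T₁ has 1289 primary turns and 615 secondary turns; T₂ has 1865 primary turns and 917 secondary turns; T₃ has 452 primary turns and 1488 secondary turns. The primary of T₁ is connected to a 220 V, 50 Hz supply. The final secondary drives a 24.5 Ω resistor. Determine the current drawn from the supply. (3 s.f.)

I_supply ≈ 5.36 A

Secondary of T₁: V = 220.00 × 615/1289 = 104.97 V.
Secondary of T₂: V = 104.97 × 917/1865 = 51.610 V.
Secondary of T₃: V = 51.610 × 1488/452 = 169.90 V.
I_load = 169.90/24.5 = 6.9348 A, so P_out = 169.90 × 6.9348 = 1178.2 W.
All ideal ⇒ P_in = P_out, so I_supply = 1178.2/220 = 5.36 A.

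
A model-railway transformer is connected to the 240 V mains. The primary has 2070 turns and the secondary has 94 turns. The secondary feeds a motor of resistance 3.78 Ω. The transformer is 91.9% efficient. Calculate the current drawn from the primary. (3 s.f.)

V_s = 240 × 94/2070 = 10.899 V.
I_s = V_s/R = 10.899/3.78 = 2.8832 A.
P_out = V_s I_s = 10.899 × 2.8832 = 31.423 W.
P_in = P_out/η = 31.423/0.919 = 34.192 W.
I_p = P_in/V_p = 34.192/240 = 0.142 A.

I_p ≈ 0.142 A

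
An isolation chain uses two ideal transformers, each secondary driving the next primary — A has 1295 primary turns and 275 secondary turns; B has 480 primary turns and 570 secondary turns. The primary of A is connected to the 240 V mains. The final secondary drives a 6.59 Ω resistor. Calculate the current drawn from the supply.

I_supply ≈ 2.32 A

Secondary of A: V = 240.00 × 275/1295 = 50.965 V.
Secondary of B: V = 50.965 × 570/480 = 60.521 V.
I_load = 60.521/6.59 = 9.1838 A, so P_out = 60.521 × 9.1838 = 555.81 W.
All ideal ⇒ P_in = P_out, so I_supply = 555.81/240 = 2.32 A.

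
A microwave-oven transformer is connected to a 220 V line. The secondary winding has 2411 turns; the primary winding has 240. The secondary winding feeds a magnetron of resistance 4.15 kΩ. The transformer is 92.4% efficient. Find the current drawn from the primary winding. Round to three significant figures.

V_s = 220 × 2411/240 = 2210.1 V.
I_s = V_s/R = 2210.1/4150 = 0.53255 A.
P_out = V_s I_s = 2210.1 × 0.53255 = 1177.0 W.
P_in = P_out/η = 1177.0/0.924 = 1273.8 W.
I_p = P_in/V_p = 1273.8/220 = 5.79 A.

I_p ≈ 5.79 A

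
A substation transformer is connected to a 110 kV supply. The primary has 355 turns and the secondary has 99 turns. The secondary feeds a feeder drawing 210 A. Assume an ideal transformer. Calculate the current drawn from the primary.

I_p ≈ 58.6 A

For an ideal transformer I_p N_p = I_s N_s, so I_p = 210 × 99/355 = 58.6 A.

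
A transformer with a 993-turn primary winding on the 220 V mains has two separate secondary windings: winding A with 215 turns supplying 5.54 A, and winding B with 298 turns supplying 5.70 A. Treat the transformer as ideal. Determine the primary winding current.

V_A = 220 × 215/993 = 47.633 V; V_B = 220 × 298/993 = 66.022 V.
P_out = V_A I_A + V_B I_B = 47.633×5.54 + 66.022×5.70 = 263.89 + 376.33 = 640.22 W.
Ideal ⇒ P_in = P_out, so I_p = P_out/V_p = 640.22/220 = 2.91 A.

I_p ≈ 2.91 A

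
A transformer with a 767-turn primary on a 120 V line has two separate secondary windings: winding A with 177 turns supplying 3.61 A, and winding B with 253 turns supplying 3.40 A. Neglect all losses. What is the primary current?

V_A = 120 × 177/767 = 27.692 V; V_B = 120 × 253/767 = 39.583 V.
P_out = V_A I_A + V_B I_B = 27.692×3.61 + 39.583×3.40 = 99.969 + 134.58 = 234.55 W.
Ideal ⇒ P_in = P_out, so I_p = P_out/V_p = 234.55/120 = 1.95 A.

I_p ≈ 1.95 A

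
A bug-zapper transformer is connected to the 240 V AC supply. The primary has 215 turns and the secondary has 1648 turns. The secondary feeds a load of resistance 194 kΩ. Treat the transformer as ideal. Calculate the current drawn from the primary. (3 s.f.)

I_p ≈ 0.0727 A

V_s = V_p × N_s/N_p = 240 × 1648/215 = 1839.6 V.
I_s = V_s/R = 1839.6/194000 = 0.0094826 A.
For an ideal transformer I_p N_p = I_s N_s, so I_p = 0.0094826 × 1648/215 = 0.0727 A.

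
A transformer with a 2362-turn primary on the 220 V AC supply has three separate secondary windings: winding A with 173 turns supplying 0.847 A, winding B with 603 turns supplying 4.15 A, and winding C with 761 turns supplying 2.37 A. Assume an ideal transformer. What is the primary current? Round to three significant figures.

I_p ≈ 1.89 A

V_A = 220 × 173/2362 = 16.113 V; V_B = 220 × 603/2362 = 56.164 V; V_C = 220 × 761/2362 = 70.881 V.
P_out = V_A I_A + V_B I_B + V_C I_C = 16.113×0.847 + 56.164×4.15 + 70.881×2.37 = 13.648 + 233.08 + 167.99 = 414.72 W.
Ideal ⇒ P_in = P_out, so I_p = P_out/V_p = 414.72/220 = 1.89 A.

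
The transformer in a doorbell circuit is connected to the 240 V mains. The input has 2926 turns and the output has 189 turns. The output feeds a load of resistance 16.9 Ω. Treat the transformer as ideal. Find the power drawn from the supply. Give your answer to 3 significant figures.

P ≈ 14.2 W

V_out = V_in × N_out/N_in = 240 × 189/2926 = 15.502 V.
I_out = V_out/R = 15.502/16.9 = 0.91730 A.
I_in = I_out × N_out/N_in = 0.91730 × 189/2926 = 0.059252 A.
P = V_in I_in = 240 × 0.059252 = 14.2 W.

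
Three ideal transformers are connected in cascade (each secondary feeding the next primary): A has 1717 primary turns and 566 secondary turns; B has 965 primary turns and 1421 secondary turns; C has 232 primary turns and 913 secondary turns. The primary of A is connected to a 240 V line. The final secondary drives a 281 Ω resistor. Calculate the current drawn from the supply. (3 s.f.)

Secondary of A: V = 240.00 × 566/1717 = 79.115 V.
Secondary of B: V = 79.115 × 1421/965 = 116.50 V.
Secondary of C: V = 116.50 × 913/232 = 458.47 V.
I_load = 458.47/281 = 1.6316 A, so P_out = 458.47 × 1.6316 = 748.01 W.
All ideal ⇒ P_in = P_out, so I_supply = 748.01/240 = 3.12 A.

I_supply ≈ 3.12 A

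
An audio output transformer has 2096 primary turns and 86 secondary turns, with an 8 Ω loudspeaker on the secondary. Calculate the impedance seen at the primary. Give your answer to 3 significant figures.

Z_p = (N_p/N_s)² × Z_s = (2096/86)² × 8 = 4750 Ω.

Z_p ≈ 4750 Ω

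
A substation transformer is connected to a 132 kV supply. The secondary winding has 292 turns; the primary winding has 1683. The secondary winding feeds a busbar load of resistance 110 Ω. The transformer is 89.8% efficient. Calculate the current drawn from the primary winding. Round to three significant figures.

V_s = 132000 × 292/1683 = 22902 V.
I_s = V_s/R = 22902/110 = 208.20 A.
P_out = V_s I_s = 22902 × 208.20 = 4.7682×10^6 W.
P_in = P_out/η = 4.7682×10^6/0.898 = 5.3098×10^6 W.
I_p = P_in/V_p = 5.3098×10^6/132000 = 40.2 A.

I_p ≈ 40.2 A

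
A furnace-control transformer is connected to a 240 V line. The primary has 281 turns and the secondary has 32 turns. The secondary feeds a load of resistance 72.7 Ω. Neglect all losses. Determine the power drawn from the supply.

V_s = V_p × N_s/N_p = 240 × 32/281 = 27.331 V.
I_s = V_s/R = 27.331/72.7 = 0.37594 A.
I_p = I_s × N_s/N_p = 0.37594 × 32/281 = 0.042812 A.
P = V_p I_p = 240 × 0.042812 = 10.3 W.

P ≈ 10.3 W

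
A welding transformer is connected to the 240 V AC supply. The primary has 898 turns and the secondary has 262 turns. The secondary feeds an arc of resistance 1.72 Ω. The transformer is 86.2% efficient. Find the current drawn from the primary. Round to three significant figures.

I_p ≈ 13.8 A

V_s = 240 × 262/898 = 70.022 V.
I_s = V_s/R = 70.022/1.72 = 40.711 A.
P_out = V_s I_s = 70.022 × 40.711 = 2850.7 W.
P_in = P_out/η = 2850.7/0.862 = 3307.0 W.
I_p = P_in/V_p = 3307.0/240 = 13.8 A.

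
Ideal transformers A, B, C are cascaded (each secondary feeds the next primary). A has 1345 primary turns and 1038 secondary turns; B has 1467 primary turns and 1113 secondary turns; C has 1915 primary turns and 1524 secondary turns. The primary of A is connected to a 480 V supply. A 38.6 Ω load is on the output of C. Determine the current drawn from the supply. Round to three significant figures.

After A: V = 480.00 × 1038/1345 = 370.44 V.
After B: V = 370.44 × 1113/1467 = 281.05 V.
After C: V = 281.05 × 1524/1915 = 223.66 V.
I_load = 223.66/38.6 = 5.7944 A, so P_out = 223.66 × 5.7944 = 1296.0 W.
All ideal ⇒ P_in = P_out, so I_supply = 1296.0/480 = 2.70 A.

I_supply ≈ 2.70 A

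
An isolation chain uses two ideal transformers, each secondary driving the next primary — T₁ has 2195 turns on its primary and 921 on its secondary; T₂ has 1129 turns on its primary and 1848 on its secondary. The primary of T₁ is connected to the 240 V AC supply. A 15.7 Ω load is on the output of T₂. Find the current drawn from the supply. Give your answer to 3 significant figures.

I_supply ≈ 7.21 A

Secondary of T₁: V = 240.00 × 921/2195 = 100.70 V.
Secondary of T₂: V = 100.70 × 1848/1129 = 164.83 V.
I_load = 164.83/15.7 = 10.499 A, so P_out = 164.83 × 10.499 = 1730.6 W.
All ideal ⇒ P_in = P_out, so I_supply = 1730.6/240 = 7.21 A.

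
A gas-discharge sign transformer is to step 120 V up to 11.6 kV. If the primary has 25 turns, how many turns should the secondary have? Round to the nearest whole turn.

N_s/N_p = V_s/V_p, so N_s = 25 × 11600/120 = 2416.7 ≈ 2417 turns.

N_s = 2417 turns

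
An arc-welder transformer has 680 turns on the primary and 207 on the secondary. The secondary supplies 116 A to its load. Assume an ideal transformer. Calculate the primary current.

For an ideal transformer I_p/I_s = N_s/N_p, so I_p = 116 × 207/680 = 35.3 A.

I_p ≈ 35.3 A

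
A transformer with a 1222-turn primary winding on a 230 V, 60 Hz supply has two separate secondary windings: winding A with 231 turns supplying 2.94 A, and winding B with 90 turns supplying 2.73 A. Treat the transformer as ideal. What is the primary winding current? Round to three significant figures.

I_p ≈ 0.757 A

V_A = 230 × 231/1222 = 43.478 V; V_B = 230 × 90/1222 = 16.939 V.
P_out = V_A I_A + V_B I_B = 43.478×2.94 + 16.939×2.73 = 127.83 + 46.245 = 174.07 W.
Ideal ⇒ P_in = P_out, so I_p = P_out/V_p = 174.07/230 = 0.757 A.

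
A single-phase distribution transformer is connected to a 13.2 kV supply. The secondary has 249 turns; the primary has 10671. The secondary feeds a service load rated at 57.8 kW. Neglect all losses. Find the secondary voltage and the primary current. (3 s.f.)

V_s = V_p × N_s/N_p = 13200 × 249/10671 = 308.01 V.
I_s = P/V_s = 57800/308.01 = 187.65 A.
I_p = I_s × N_s/N_p = 187.65 × 249/10671 = 4.38 A.

V_s ≈ 308 V, I_p ≈ 4.38 A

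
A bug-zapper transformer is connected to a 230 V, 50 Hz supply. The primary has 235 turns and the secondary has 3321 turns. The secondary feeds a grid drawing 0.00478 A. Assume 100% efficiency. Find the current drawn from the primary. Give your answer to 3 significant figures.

I_p ≈ 0.0676 A

For an ideal transformer I_p N_p = I_s N_s, so I_p = 0.00478 × 3321/235 = 0.0676 A.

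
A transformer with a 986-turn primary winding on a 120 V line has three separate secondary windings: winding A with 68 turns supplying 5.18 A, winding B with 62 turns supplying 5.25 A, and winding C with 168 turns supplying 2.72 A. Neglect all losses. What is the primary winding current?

V_A = 120 × 68/986 = 8.2759 V; V_B = 120 × 62/986 = 7.5456 V; V_C = 120 × 168/986 = 20.446 V.
P_out = V_A I_A + V_B I_B + V_C I_C = 8.2759×5.18 + 7.5456×5.25 + 20.446×2.72 = 42.869 + 39.615 + 55.614 = 138.10 W.
Ideal ⇒ P_in = P_out, so I_p = P_out/V_p = 138.10/120 = 1.15 A.

I_p ≈ 1.15 A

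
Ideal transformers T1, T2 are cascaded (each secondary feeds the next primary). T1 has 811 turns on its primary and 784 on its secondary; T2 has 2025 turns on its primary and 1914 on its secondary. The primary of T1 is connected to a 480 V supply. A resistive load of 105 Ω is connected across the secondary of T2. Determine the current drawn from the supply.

I_supply ≈ 3.82 A

After T1: V = 480.00 × 784/811 = 464.02 V.
After T2: V = 464.02 × 1914/2025 = 438.58 V.
I_load = 438.58/105 = 4.1770 A, so P_out = 438.58 × 4.1770 = 1832.0 W.
All ideal ⇒ P_in = P_out, so I_supply = 1832.0/480 = 3.82 A.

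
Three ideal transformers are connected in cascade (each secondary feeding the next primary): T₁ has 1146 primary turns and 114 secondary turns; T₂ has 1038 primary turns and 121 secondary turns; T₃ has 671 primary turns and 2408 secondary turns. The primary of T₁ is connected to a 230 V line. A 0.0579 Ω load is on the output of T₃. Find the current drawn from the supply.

I_supply ≈ 6.88 A

Secondary of T₁: V = 230.00 × 114/1146 = 22.880 V.
Secondary of T₂: V = 22.880 × 121/1038 = 2.6671 V.
Secondary of T₃: V = 2.6671 × 2408/671 = 9.5713 V.
I_load = 9.5713/0.0579 = 165.31 A, so P_out = 9.5713 × 165.31 = 1582.2 W.
All ideal ⇒ P_in = P_out, so I_supply = 1582.2/230 = 6.88 A.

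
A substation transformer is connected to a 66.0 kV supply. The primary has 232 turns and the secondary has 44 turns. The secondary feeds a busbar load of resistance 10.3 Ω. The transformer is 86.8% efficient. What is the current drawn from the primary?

V_s = 66000 × 44/232 = 12517 V.
I_s = V_s/R = 12517/10.3 = 1215.3 A.
P_out = V_s I_s = 12517 × 1215.3 = 1.5212×10^7 W.
P_in = P_out/η = 1.5212×10^7/0.868 = 1.7525×10^7 W.
I_p = P_in/V_p = 1.7525×10^7/66000 = 266 A.

I_p ≈ 266 A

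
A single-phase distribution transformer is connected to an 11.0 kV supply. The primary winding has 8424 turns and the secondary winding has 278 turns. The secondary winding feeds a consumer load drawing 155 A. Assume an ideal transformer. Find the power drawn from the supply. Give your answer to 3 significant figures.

I_p = I_s × N_s/N_p = 155 × 278/8424 = 5.1151 A.
P = V_p I_p = 11000 × 5.1151 = 56300 W.

P ≈ 56300 W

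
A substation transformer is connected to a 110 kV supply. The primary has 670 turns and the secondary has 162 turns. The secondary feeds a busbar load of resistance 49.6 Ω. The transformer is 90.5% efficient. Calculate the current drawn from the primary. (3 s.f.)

V_s = 110000 × 162/670 = 26597 V.
I_s = V_s/R = 26597/49.6 = 536.23 A.
P_out = V_s I_s = 26597 × 536.23 = 1.4262×10^7 W.
P_in = P_out/η = 1.4262×10^7/0.905 = 1.5759×10^7 W.
I_p = P_in/V_p = 1.5759×10^7/110000 = 143 A.

I_p ≈ 143 A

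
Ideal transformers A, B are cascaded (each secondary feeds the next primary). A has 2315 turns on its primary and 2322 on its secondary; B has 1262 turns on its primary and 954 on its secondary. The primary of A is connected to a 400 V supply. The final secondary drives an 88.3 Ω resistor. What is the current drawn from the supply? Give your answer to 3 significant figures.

I_supply ≈ 2.60 A

Secondary of A: V = 400.00 × 2322/2315 = 401.21 V.
Secondary of B: V = 401.21 × 954/1262 = 303.29 V.
I_load = 303.29/88.3 = 3.4348 A, so P_out = 303.29 × 3.4348 = 1041.7 W.
All ideal ⇒ P_in = P_out, so I_supply = 1041.7/400 = 2.60 A.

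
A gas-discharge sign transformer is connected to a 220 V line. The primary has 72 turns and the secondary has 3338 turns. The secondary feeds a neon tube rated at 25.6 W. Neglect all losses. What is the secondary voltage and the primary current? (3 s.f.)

V_s ≈ 10200 V, I_p ≈ 0.116 A

V_s = V_p × N_s/N_p = 220 × 3338/72 = 10199 V.
I_s = P/V_s = 25.6/10199 = 0.0025099 A.
I_p = I_s × N_s/N_p = 0.0025099 × 3338/72 = 0.116 A.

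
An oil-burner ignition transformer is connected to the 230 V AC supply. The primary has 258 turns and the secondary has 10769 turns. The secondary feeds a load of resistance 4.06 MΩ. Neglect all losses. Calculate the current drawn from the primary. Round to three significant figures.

I_p ≈ 0.0987 A

V_s = V_p × N_s/N_p = 230 × 10769/258 = 9600.3 V.
I_s = V_s/R = 9600.3/(4.06×10^6) = 0.0023646 A.
For an ideal transformer I_p N_p = I_s N_s, so I_p = 0.0023646 × 10769/258 = 0.0987 A.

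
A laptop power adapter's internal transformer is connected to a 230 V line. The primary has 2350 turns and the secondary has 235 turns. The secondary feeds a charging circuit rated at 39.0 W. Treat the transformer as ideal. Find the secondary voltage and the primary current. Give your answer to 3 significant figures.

V_s ≈ 23.0 V, I_p ≈ 0.170 A

V_s = V_p × N_s/N_p = 230 × 235/2350 = 23.000 V.
I_s = P/V_s = 39.0/23.000 = 1.6957 A.
I_p = I_s × N_s/N_p = 1.6957 × 235/2350 = 0.170 A.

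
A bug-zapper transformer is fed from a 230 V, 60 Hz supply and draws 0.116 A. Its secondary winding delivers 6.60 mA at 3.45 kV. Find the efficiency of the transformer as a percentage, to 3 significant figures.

P_in = 230 × 0.116 = 26.6800 W.
P_out = 3450 × 0.00660 = 22.7700 W.
η = P_out/P_in = 22.7700/26.6800 = 0.853.

η ≈ 85.3%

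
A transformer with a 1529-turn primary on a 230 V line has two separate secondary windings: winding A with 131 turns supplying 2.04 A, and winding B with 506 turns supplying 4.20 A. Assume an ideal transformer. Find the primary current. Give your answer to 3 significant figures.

I_p ≈ 1.56 A

V_A = 230 × 131/1529 = 19.706 V; V_B = 230 × 506/1529 = 76.115 V.
P_out = V_A I_A + V_B I_B = 19.706×2.04 + 76.115×4.20 = 40.200 + 319.68 = 359.88 W.
Ideal ⇒ P_in = P_out, so I_p = P_out/V_p = 359.88/230 = 1.56 A.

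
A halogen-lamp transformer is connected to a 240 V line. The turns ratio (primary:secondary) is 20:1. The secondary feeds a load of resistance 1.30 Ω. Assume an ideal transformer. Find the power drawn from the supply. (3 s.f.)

V_s = V_p × N_s/N_p = 240 × 1/20 = 12.000 V.
I_s = V_s/R = 12.000/1.30 = 9.2308 A.
I_p = I_s × N_s/N_p = 9.2308 × 1/20 = 0.46154 A.
P = V_p I_p = 240 × 0.46154 = 111 W.

P ≈ 111 W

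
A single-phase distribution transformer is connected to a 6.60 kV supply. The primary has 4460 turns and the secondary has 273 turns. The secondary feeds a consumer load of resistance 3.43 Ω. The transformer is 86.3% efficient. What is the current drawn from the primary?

I_p ≈ 8.35 A

V_s = 6600 × 273/4460 = 403.99 V.
I_s = V_s/R = 403.99/3.43 = 117.78 A.
P_out = V_s I_s = 403.99 × 117.78 = 47583 W.
P_in = P_out/η = 47583/0.863 = 55136 W.
I_p = P_in/V_p = 55136/6600 = 8.35 A.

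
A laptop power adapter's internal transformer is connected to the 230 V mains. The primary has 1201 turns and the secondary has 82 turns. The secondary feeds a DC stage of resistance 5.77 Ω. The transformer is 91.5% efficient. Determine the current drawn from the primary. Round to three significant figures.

I_p ≈ 0.203 A

V_s = 230 × 82/1201 = 15.704 V.
I_s = V_s/R = 15.704/5.77 = 2.7216 A.
P_out = V_s I_s = 15.704 × 2.7216 = 42.739 W.
P_in = P_out/η = 42.739/0.915 = 46.709 W.
I_p = P_in/V_p = 46.709/230 = 0.203 A.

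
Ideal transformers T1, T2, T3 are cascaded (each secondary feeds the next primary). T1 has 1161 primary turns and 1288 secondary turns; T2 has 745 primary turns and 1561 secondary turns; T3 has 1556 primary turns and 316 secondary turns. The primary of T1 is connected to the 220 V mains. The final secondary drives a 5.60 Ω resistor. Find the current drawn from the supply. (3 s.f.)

Secondary of T1: V = 220.00 × 1288/1161 = 244.07 V.
Secondary of T2: V = 244.07 × 1561/745 = 511.39 V.
Secondary of T3: V = 511.39 × 316/1556 = 103.86 V.
I_load = 103.86/5.60 = 18.546 A, so P_out = 103.86 × 18.546 = 1926.1 W.
All ideal ⇒ P_in = P_out, so I_supply = 1926.1/220 = 8.75 A.

I_supply ≈ 8.75 A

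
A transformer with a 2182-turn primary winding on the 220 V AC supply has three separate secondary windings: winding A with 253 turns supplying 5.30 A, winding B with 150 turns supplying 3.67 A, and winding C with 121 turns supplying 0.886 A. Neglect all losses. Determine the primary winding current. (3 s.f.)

I_p ≈ 0.916 A

V_A = 220 × 253/2182 = 25.509 V; V_B = 220 × 150/2182 = 15.124 V; V_C = 220 × 121/2182 = 12.200 V.
P_out = V_A I_A + V_B I_B + V_C I_C = 25.509×5.30 + 15.124×3.67 + 12.200×0.886 = 135.20 + 55.504 + 10.809 = 201.51 W.
Ideal ⇒ P_in = P_out, so I_p = P_out/V_p = 201.51/220 = 0.916 A.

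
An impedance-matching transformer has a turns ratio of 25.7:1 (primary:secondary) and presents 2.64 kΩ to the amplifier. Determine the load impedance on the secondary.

Z_s ≈ 4.00 Ω

Z_s = Z_p/(N_p/N_s)² = 2640/25.7² = 4.00 Ω.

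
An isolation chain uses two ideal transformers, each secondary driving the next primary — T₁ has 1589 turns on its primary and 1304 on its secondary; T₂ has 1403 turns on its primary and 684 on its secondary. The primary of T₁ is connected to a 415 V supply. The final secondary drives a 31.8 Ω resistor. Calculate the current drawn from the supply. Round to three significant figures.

Secondary of T₁: V = 415.00 × 1304/1589 = 340.57 V.
Secondary of T₂: V = 340.57 × 684/1403 = 166.04 V.
I_load = 166.04/31.8 = 5.2212 A, so P_out = 166.04 × 5.2212 = 866.91 W.
All ideal ⇒ P_in = P_out, so I_supply = 866.91/415 = 2.09 A.

I_supply ≈ 2.09 A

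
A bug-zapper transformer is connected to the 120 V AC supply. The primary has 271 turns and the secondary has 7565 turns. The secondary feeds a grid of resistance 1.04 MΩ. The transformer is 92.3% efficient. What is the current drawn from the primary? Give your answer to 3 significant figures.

I_p ≈ 0.0974 A

V_s = 120 × 7565/271 = 3349.8 V.
I_s = V_s/R = 3349.8/(1.04×10^6) = 0.0032210 A.
P_out = V_s I_s = 3349.8 × 0.0032210 = 10.790 W.
P_in = P_out/η = 10.790/0.923 = 11.690 W.
I_p = P_in/V_p = 11.690/120 = 0.0974 A.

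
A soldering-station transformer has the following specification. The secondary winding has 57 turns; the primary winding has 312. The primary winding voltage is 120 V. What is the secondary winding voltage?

V_s ≈ 21.9 V

V_s/V_p = N_s/N_p, so V_s = 120 × 57/312 = 21.9 V.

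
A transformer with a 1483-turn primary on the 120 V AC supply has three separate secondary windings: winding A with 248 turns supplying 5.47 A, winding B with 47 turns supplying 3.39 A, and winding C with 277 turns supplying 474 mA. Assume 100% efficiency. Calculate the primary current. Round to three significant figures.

V_A = 120 × 248/1483 = 20.067 V; V_B = 120 × 47/1483 = 3.8031 V; V_C = 120 × 277/1483 = 22.414 V.
P_out = V_A I_A + V_B I_B + V_C I_C = 20.067×5.47 + 3.8031×3.39 + 22.414×0.474 = 109.77 + 12.893 + 10.624 = 133.29 W.
Ideal ⇒ P_in = P_out, so I_p = P_out/V_p = 133.29/120 = 1.11 A.

I_p ≈ 1.11 A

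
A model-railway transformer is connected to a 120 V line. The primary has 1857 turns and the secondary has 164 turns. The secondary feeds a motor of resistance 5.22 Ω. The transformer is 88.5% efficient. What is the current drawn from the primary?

I_p ≈ 0.203 A

V_s = 120 × 164/1857 = 10.598 V.
I_s = V_s/R = 10.598/5.22 = 2.0302 A.
P_out = V_s I_s = 10.598 × 2.0302 = 21.516 W.
P_in = P_out/η = 21.516/0.885 = 24.312 W.
I_p = P_in/V_p = 24.312/120 = 0.203 A.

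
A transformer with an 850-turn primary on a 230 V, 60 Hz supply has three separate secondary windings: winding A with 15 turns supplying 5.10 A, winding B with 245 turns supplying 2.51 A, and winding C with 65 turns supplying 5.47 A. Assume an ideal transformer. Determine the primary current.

I_p ≈ 1.23 A

V_A = 230 × 15/850 = 4.0588 V; V_B = 230 × 245/850 = 66.294 V; V_C = 230 × 65/850 = 17.588 V.
P_out = V_A I_A + V_B I_B + V_C I_C = 4.0588×5.10 + 66.294×2.51 + 17.588×5.47 = 20.700 + 166.40 + 96.208 = 283.31 W.
Ideal ⇒ P_in = P_out, so I_p = P_out/V_p = 283.31/230 = 1.23 A.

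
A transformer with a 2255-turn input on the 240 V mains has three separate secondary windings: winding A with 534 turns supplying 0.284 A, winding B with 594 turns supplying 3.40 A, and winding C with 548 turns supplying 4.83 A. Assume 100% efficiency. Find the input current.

I_in ≈ 2.14 A

V_A = 240 × 534/2255 = 56.834 V; V_B = 240 × 594/2255 = 63.220 V; V_C = 240 × 548/2255 = 58.324 V.
P_out = V_A I_A + V_B I_B + V_C I_C = 56.834×0.284 + 63.220×3.40 + 58.324×4.83 = 16.141 + 214.95 + 281.70 = 512.79 W.
Ideal ⇒ P_in = P_out, so I_in = P_out/V_in = 512.79/240 = 2.14 A.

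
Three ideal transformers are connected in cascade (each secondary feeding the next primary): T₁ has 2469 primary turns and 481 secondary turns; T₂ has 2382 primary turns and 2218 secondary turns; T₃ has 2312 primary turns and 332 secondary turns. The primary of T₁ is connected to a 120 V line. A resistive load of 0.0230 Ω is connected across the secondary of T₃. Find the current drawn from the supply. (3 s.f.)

After T₁: V = 120.00 × 481/2469 = 23.378 V.
After T₂: V = 23.378 × 2218/2382 = 21.768 V.
After T₃: V = 21.768 × 332/2312 = 3.1259 V.
I_load = 3.1259/0.0230 = 135.91 A, so P_out = 3.1259 × 135.91 = 424.84 W.
All ideal ⇒ P_in = P_out, so I_supply = 424.84/120 = 3.54 A.

I_supply ≈ 3.54 A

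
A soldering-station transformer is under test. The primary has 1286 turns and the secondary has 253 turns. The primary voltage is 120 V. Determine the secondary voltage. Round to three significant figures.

V_s ≈ 23.6 V

V_s/V_p = N_s/N_p, so V_s = 120 × 253/1286 = 23.6 V.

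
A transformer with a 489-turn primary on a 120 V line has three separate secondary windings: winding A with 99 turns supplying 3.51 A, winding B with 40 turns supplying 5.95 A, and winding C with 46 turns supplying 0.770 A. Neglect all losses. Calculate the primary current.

I_p ≈ 1.27 A

V_A = 120 × 99/489 = 24.294 V; V_B = 120 × 40/489 = 9.8160 V; V_C = 120 × 46/489 = 11.288 V.
P_out = V_A I_A + V_B I_B + V_C I_C = 24.294×3.51 + 9.8160×5.95 + 11.288×0.770 = 85.274 + 58.405 + 8.6920 = 152.37 W.
Ideal ⇒ P_in = P_out, so I_p = P_out/V_p = 152.37/120 = 1.27 A.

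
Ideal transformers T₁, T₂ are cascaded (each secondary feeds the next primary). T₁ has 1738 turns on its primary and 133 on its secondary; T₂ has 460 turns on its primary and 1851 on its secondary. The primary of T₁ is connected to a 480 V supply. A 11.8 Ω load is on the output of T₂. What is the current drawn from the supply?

I_supply ≈ 3.86 A

After T₁: V = 480.00 × 133/1738 = 36.732 V.
After T₂: V = 36.732 × 1851/460 = 147.81 V.
I_load = 147.81/11.8 = 12.526 A, so P_out = 147.81 × 12.526 = 1851.4 W.
All ideal ⇒ P_in = P_out, so I_supply = 1851.4/480 = 3.86 A.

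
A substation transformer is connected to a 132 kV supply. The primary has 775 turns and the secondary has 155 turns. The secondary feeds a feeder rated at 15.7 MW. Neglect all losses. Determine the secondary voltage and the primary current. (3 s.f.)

V_s ≈ 26400 V, I_p ≈ 119 A

V_s = V_p × N_s/N_p = 132000 × 155/775 = 26400 V.
I_s = P/V_s = 1.57×10^7/26400 = 594.70 A.
I_p = I_s × N_s/N_p = 594.70 × 155/775 = 119 A.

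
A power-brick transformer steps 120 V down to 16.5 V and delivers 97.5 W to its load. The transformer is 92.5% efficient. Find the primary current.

I_p ≈ 0.878 A

P_in = P_out/η = 97.5/0.925 = 105.41 W.
I_p = P_in/V_p = 105.41/120 = 0.878 A.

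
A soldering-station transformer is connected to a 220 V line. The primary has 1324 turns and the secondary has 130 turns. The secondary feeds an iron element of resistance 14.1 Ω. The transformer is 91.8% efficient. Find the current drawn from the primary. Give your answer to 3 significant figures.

V_s = 220 × 130/1324 = 21.601 V.
I_s = V_s/R = 21.601/14.1 = 1.5320 A.
P_out = V_s I_s = 21.601 × 1.5320 = 33.093 W.
P_in = P_out/η = 33.093/0.918 = 36.049 W.
I_p = P_in/V_p = 36.049/220 = 0.164 A.

I_p ≈ 0.164 A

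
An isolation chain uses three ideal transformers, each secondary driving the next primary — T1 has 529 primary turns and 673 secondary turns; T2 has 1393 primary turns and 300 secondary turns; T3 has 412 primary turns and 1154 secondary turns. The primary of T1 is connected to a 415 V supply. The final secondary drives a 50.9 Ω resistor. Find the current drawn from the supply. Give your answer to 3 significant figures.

Secondary of T1: V = 415.00 × 673/529 = 527.97 V.
Secondary of T2: V = 527.97 × 300/1393 = 113.70 V.
Secondary of T3: V = 113.70 × 1154/412 = 318.48 V.
I_load = 318.48/50.9 = 6.2570 A, so P_out = 318.48 × 6.2570 = 1992.8 W.
All ideal ⇒ P_in = P_out, so I_supply = 1992.8/415 = 4.80 A.

I_supply ≈ 4.80 A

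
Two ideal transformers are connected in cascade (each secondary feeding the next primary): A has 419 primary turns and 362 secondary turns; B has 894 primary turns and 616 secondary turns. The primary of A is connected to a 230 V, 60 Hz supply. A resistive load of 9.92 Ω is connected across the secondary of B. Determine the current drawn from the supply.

Secondary of A: V = 230.00 × 362/419 = 198.71 V.
Secondary of B: V = 198.71 × 616/894 = 136.92 V.
I_load = 136.92/9.92 = 13.802 A, so P_out = 136.92 × 13.802 = 1889.8 W.
All ideal ⇒ P_in = P_out, so I_supply = 1889.8/230 = 8.22 A.

I_supply ≈ 8.22 A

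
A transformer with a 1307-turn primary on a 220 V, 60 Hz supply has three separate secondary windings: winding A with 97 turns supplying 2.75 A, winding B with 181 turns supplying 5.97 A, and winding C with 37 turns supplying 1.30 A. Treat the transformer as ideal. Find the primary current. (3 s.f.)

V_A = 220 × 97/1307 = 16.327 V; V_B = 220 × 181/1307 = 30.467 V; V_C = 220 × 37/1307 = 6.2280 V.
P_out = V_A I_A + V_B I_B + V_C I_C = 16.327×2.75 + 30.467×5.97 + 6.2280×1.30 = 44.901 + 181.89 + 8.0964 = 234.88 W.
Ideal ⇒ P_in = P_out, so I_p = P_out/V_p = 234.88/220 = 1.07 A.

I_p ≈ 1.07 A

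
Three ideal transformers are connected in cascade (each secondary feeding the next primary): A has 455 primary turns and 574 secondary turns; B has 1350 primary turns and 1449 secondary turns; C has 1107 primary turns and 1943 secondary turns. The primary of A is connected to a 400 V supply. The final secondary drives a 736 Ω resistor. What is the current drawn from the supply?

Secondary of A: V = 400.00 × 574/455 = 504.62 V.
Secondary of B: V = 504.62 × 1449/1350 = 541.62 V.
Secondary of C: V = 541.62 × 1943/1107 = 950.65 V.
I_load = 950.65/736 = 1.2916 A, so P_out = 950.65 × 1.2916 = 1227.9 W.
All ideal ⇒ P_in = P_out, so I_supply = 1227.9/400 = 3.07 A.

I_supply ≈ 3.07 A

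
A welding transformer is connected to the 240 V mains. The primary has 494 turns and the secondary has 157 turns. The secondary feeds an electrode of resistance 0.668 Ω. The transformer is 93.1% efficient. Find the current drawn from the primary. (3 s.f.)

I_p ≈ 39.0 A

V_s = 240 × 157/494 = 76.275 V.
I_s = V_s/R = 76.275/0.668 = 114.18 A.
P_out = V_s I_s = 76.275 × 114.18 = 8709.5 W.
P_in = P_out/η = 8709.5/0.931 = 9355.0 W.
I_p = P_in/V_p = 9355.0/240 = 39.0 A.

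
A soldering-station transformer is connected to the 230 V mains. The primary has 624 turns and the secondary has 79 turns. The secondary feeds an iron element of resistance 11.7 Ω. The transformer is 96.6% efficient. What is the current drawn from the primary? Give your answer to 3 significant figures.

I_p ≈ 0.326 A

V_s = 230 × 79/624 = 29.119 V.
I_s = V_s/R = 29.119/11.7 = 2.4888 A.
P_out = V_s I_s = 29.119 × 2.4888 = 72.469 W.
P_in = P_out/η = 72.469/0.966 = 75.020 W.
I_p = P_in/V_p = 75.020/230 = 0.326 A.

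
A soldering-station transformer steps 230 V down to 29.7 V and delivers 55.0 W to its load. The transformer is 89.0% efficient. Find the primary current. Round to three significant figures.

P_in = P_out/η = 55.0/0.890 = 61.798 W.
I_p = P_in/V_p = 61.798/230 = 0.269 A.

I_p ≈ 0.269 A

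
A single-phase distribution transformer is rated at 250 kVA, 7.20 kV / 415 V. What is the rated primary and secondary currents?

I_p ≈ 34.7 A, I_s ≈ 602 A

I_p = S/V_p = 250000/7200 = 34.7 A.
I_s = S/V_s = 250000/415 = 602 A.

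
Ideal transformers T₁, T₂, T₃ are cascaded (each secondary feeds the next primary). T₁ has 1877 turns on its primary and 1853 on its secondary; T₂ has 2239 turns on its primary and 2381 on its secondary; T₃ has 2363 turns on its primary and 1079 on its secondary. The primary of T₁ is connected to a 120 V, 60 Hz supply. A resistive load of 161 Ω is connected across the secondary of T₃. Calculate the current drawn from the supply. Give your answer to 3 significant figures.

After T₁: V = 120.00 × 1853/1877 = 118.47 V.
After T₂: V = 118.47 × 2381/2239 = 125.98 V.
After T₃: V = 125.98 × 1079/2363 = 57.525 V.
I_load = 57.525/161 = 0.35730 A, so P_out = 57.525 × 0.35730 = 20.553 W.
All ideal ⇒ P_in = P_out, so I_supply = 20.553/120 = 0.171 A.

I_supply ≈ 0.171 A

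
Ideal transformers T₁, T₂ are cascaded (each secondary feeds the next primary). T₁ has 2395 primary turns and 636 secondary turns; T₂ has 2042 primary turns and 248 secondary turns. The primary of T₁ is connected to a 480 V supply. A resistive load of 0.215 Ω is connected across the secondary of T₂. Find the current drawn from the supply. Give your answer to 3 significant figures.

After T₁: V = 480.00 × 636/2395 = 127.47 V.
After T₂: V = 127.47 × 248/2042 = 15.481 V.
I_load = 15.481/0.215 = 72.003 A, so P_out = 15.481 × 72.003 = 1114.7 W.
All ideal ⇒ P_in = P_out, so I_supply = 1114.7/480 = 2.32 A.

I_supply ≈ 2.32 A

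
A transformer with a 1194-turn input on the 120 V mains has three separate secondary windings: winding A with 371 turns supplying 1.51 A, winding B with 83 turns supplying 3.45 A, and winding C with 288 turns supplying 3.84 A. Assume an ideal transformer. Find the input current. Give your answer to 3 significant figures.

I_in ≈ 1.64 A

V_A = 120 × 371/1194 = 37.286 V; V_B = 120 × 83/1194 = 8.3417 V; V_C = 120 × 288/1194 = 28.945 V.
P_out = V_A I_A + V_B I_B + V_C I_C = 37.286×1.51 + 8.3417×3.45 + 28.945×3.84 = 56.303 + 28.779 + 111.15 = 196.23 W.
Ideal ⇒ P_in = P_out, so I_in = P_out/V_in = 196.23/120 = 1.64 A.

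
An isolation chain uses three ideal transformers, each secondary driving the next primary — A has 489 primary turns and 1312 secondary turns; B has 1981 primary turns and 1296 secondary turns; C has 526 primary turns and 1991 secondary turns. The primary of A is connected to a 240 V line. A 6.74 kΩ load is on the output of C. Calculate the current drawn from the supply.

I_supply ≈ 1.57 A

Secondary of A: V = 240.00 × 1312/489 = 643.93 V.
Secondary of B: V = 643.93 × 1296/1981 = 421.27 V.
Secondary of C: V = 421.27 × 1991/526 = 1594.6 V.
I_load = 1594.6/6740 = 0.23658 A, so P_out = 1594.6 × 0.23658 = 377.25 W.
All ideal ⇒ P_in = P_out, so I_supply = 377.25/240 = 1.57 A.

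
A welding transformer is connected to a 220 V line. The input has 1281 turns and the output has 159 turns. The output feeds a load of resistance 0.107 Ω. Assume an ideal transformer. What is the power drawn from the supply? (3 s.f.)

P ≈ 6970 W

V_out = V_in × N_out/N_in = 220 × 159/1281 = 27.307 V.
I_out = V_out/R = 27.307/0.107 = 255.20 A.
I_in = I_out × N_out/N_in = 255.20 × 159/1281 = 31.676 A.
P = V_in I_in = 220 × 31.676 = 6970 W.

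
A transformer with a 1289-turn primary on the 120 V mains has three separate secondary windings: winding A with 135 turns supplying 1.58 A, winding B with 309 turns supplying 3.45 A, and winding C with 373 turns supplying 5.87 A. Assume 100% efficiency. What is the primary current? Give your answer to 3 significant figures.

V_A = 120 × 135/1289 = 12.568 V; V_B = 120 × 309/1289 = 28.766 V; V_C = 120 × 373/1289 = 34.725 V.
P_out = V_A I_A + V_B I_B + V_C I_C = 12.568×1.58 + 28.766×3.45 + 34.725×5.87 = 19.857 + 99.244 + 203.83 = 322.93 W.
Ideal ⇒ P_in = P_out, so I_p = P_out/V_p = 322.93/120 = 2.69 A.

I_p ≈ 2.69 A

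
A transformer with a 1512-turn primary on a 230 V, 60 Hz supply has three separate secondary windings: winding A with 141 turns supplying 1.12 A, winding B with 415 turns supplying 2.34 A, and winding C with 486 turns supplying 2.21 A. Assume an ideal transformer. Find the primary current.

V_A = 230 × 141/1512 = 21.448 V; V_B = 230 × 415/1512 = 63.128 V; V_C = 230 × 486/1512 = 73.929 V.
P_out = V_A I_A + V_B I_B + V_C I_C = 21.448×1.12 + 63.128×2.34 + 73.929×2.21 = 24.022 + 147.72 + 163.38 = 335.12 W.
Ideal ⇒ P_in = P_out, so I_p = P_out/V_p = 335.12/230 = 1.46 A.

I_p ≈ 1.46 A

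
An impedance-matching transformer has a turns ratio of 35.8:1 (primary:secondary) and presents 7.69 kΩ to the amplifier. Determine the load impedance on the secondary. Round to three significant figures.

Z_s ≈ 6.00 Ω

Z_s = Z_p/(N_p/N_s)² = 7690/35.8² = 6.00 Ω.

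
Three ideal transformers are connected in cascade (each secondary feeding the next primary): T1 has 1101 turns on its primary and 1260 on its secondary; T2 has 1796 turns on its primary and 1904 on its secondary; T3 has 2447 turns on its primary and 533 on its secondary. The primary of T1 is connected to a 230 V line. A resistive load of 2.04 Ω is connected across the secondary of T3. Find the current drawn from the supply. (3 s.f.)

After T1: V = 230.00 × 1260/1101 = 263.22 V.
After T2: V = 263.22 × 1904/1796 = 279.04 V.
After T3: V = 279.04 × 533/2447 = 60.781 V.
I_load = 60.781/2.04 = 29.794 A, so P_out = 60.781 × 29.794 = 1810.9 W.
All ideal ⇒ P_in = P_out, so I_supply = 1810.9/230 = 7.87 A.

I_supply ≈ 7.87 A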